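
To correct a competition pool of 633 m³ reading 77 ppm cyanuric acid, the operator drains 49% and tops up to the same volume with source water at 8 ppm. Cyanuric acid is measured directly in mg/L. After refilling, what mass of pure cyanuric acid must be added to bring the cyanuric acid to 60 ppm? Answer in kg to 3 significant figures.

Volume: 633 m³ = 633,000 L.
After draining 49% and refilling: 77 × 0.51 + 8 × 0.49 = 43.19 ppm.
Deficit to target: 60 − 43.19 = 16.81 mg/L.
Mass: 16.81 mg/L × 633,000 L = 10,640 g cyanuric acid.

10.6 kg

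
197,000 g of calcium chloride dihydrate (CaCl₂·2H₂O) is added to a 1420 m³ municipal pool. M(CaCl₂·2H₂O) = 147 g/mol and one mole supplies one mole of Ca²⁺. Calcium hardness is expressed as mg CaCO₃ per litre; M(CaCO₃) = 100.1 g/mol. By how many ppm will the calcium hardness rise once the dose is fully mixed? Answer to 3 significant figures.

Volume: 1420 m³ = 1,420,000 L.
Moles of Ca²⁺: 197,000 g ÷ 147 g/mol = 1340 mol.
As CaCO₃: 1340 mol × 100.1 g/mol = 134,100 g.
Rise: 134,100 g / 1,420,000 L × 1000 = 94.47 mg/L.

94.5 ppm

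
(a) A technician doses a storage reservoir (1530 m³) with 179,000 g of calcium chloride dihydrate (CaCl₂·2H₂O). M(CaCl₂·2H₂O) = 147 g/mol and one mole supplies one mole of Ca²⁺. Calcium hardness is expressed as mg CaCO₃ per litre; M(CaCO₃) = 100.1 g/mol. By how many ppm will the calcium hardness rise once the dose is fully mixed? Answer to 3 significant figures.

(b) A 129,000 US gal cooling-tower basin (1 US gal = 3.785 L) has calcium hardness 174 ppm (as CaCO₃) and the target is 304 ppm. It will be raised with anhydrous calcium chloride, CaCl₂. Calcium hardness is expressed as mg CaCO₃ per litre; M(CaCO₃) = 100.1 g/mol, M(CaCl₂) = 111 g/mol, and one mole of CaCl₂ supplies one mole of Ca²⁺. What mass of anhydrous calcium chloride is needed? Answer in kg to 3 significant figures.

(a) 79.7 ppm; (b) 70.4 kg

(a) Volume: 1530 m³ = 1,530,000 L.
(a) Moles of Ca²⁺: 179,000 g ÷ 147 g/mol = 1218 mol.
(a) As CaCO₃: 1218 mol × 100.1 g/mol = 121,900 g.
(a) Rise: 121,900 g / 1,530,000 L × 1000 = 79.67 mg/L.

(b) Volume: 129,000 US gal × 3.785 L/gal = 488,265 L.
(b) Hardness to add: (304 − 174) = 130 mg/L as CaCO₃ × 488,265 L = 63,470 g as CaCO₃.
(b) Moles of Ca²⁺ (1 mol Ca²⁺ ≡ 1 mol CaCO₃): 63,470 / 100.1 g/mol = 634.1 mol.
(b) Mass of CaCl₂: 634.1 × 111 = 70,390 g.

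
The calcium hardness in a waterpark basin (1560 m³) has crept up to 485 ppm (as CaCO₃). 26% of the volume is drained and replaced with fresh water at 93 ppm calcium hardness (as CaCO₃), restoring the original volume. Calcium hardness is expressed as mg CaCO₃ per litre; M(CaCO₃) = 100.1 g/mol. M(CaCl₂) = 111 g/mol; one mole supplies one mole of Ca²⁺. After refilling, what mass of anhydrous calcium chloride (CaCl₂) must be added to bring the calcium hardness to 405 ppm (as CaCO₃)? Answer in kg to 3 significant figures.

Volume: 1560 m³ = 1,560,000 L.
After draining 26% and refilling: 485 × 0.74 + 93 × 0.26 = 383.08 ppm.
Deficit to target: 405 − 383.08 = 21.92 mg/L.
As CaCO₃: 21.92 mg/L × 1,560,000 L = 34,200 g; ÷ 100.1 = 341.6 mol Ca²⁺.
Mass: 341.6 × 111 = 37,920 g.

37.9 kg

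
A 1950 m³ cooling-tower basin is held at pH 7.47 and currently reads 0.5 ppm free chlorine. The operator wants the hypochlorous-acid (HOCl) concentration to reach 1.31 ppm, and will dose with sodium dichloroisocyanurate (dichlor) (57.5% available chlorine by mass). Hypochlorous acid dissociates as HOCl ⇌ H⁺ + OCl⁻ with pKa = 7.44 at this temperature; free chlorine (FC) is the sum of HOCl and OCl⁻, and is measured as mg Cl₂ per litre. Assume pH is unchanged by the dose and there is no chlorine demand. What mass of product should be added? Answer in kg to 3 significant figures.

Volume: 1950 m³ = 1,950,000 L.
[OCl⁻]/[HOCl] = 10^(pH − pKa) = 10^(7.47 − 7.44) = 1.072; fraction as HOCl = 1/(1 + 1.072) = 0.4827.
Free chlorine required for 1.31 ppm HOCl: 1.31 / 0.4827 = 2.714 ppm.
FC to add: 2.714 − 0.5 = 2.214 mg/L as Cl₂.
Cl₂ equivalent: 2.214 mg/L × 1,950,000 L = 4317 g.
Product at 57.5% available Cl: 4317 / 0.575 = 7507 g.

7.51 kg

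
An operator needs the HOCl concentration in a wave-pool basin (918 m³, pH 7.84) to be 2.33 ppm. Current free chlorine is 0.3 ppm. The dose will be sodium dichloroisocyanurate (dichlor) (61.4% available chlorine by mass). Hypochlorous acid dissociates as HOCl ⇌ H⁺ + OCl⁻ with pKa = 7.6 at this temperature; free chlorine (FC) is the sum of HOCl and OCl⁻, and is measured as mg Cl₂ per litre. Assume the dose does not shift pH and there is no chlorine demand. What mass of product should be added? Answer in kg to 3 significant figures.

Volume: 918 m³ = 918,000 L.
[OCl⁻]/[HOCl] = 10^(pH − pKa) = 10^(7.84 − 7.6) = 1.738; fraction as HOCl = 1/(1 + 1.738) = 0.3653.
Free chlorine required for 2.33 ppm HOCl: 2.33 / 0.3653 = 6.379 ppm.
FC to add: 6.379 − 0.3 = 6.079 mg/L as Cl₂.
Cl₂ equivalent: 6.079 mg/L × 918,000 L = 5581 g.
Product at 61.4% available Cl: 5581 / 0.614 = 9089 g.

9.09 kg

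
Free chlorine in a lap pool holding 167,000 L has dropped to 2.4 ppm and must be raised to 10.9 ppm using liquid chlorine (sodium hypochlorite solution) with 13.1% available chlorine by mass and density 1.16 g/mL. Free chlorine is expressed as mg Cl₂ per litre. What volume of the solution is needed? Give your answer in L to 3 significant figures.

Chlorine deficit: 10.9 − 2.4 = 8.5 ppm = 8.5 mg/L as Cl₂.
Cl₂ equivalent needed: 8.5 mg/L × 167,000 L = 1,420,000 mg = 1420 g.
Product at 13.1% available chlorine: 1420 / 0.131 = 10,840 g.
Volume at density 1.16 g/mL: 10,840 g ÷ 1.16 g/mL = 9341 mL.

9.34 L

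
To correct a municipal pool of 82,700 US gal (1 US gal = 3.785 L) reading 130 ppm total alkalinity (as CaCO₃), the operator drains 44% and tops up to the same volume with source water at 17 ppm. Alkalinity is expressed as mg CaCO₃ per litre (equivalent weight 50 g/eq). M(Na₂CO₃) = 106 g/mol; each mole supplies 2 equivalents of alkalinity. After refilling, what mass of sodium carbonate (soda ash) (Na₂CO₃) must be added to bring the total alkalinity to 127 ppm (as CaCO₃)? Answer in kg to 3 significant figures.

Volume: 82,700 US gal × 3.785 L/gal = 313,020 L.
After draining 44% and refilling: 130 × 0.56 + 17 × 0.44 = 80.28 ppm.
Deficit to target: 127 − 80.28 = 46.72 mg/L.
As CaCO₃: 46.72 mg/L × 313,020 L = 14,620 g; ÷ 50 g/eq ÷ 2 = 146.2 mol Na₂CO₃.
Mass: 146.2 × 106 = 15,500 g.

15.5 kg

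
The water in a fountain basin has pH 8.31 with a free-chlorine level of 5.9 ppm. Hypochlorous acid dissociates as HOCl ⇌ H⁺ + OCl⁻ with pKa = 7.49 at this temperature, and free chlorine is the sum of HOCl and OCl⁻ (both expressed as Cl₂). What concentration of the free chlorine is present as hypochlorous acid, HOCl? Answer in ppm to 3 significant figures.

0.776 ppm

[OCl⁻]/[HOCl] = 10^(pH − pKa) = 10^(8.31 − 7.49) = 10^0.82 = 6.607.
Fraction as HOCl = 1 / (1 + 6.607) = 0.1315.
HOCl = 0.1315 × 5.9 ppm = 0.7756 ppm.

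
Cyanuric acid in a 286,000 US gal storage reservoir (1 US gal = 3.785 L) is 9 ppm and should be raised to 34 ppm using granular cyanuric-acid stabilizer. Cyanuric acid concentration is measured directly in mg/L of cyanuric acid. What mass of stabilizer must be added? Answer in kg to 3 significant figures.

27.1 kg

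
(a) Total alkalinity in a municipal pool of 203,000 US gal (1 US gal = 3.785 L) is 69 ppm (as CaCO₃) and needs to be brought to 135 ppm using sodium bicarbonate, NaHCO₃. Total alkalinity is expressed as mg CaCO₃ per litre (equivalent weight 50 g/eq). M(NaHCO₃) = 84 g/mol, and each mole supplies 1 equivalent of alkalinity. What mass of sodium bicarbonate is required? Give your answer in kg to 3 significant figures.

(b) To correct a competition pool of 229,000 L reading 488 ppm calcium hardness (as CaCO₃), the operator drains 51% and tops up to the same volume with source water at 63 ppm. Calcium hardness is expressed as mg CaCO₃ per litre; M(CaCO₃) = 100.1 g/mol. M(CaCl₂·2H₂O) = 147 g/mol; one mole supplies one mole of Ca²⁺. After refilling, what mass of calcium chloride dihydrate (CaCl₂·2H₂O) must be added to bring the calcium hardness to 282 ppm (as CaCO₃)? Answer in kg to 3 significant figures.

(a) 85.2 kg; (b) 3.62 kg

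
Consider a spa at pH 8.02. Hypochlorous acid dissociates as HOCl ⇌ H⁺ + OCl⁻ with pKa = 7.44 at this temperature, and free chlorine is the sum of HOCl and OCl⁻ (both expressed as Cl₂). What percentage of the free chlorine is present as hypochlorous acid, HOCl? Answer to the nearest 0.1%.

[OCl⁻]/[HOCl] = 10^(pH − pKa) = 10^(8.02 − 7.44) = 10^0.58 = 3.802.
Fraction as HOCl = 1 / (1 + 3.802) = 0.2083.

20.8%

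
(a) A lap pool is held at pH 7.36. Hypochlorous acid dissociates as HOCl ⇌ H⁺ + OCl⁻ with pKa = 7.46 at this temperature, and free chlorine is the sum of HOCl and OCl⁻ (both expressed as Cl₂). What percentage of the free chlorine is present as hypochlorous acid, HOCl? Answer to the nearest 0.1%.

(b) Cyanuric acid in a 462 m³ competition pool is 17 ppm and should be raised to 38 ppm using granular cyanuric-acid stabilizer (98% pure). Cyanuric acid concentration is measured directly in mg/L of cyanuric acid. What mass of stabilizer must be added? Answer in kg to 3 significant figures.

(a) [OCl⁻]/[HOCl] = 10^(pH − pKa) = 10^(7.36 − 7.46) = 10^-0.10 = 0.7943.
(a) Fraction as HOCl = 1 / (1 + 0.7943) = 0.5573.

(b) Volume: 462 m³ = 462,000 L.
(b) CYA to add: (38 − 17) = 21 mg/L × 462,000 L = 9702 g cyanuric acid.
(b) At 98% purity: 9702 / 0.98 = 9900 g product.

(a) 55.7%; (b) 9.90 kg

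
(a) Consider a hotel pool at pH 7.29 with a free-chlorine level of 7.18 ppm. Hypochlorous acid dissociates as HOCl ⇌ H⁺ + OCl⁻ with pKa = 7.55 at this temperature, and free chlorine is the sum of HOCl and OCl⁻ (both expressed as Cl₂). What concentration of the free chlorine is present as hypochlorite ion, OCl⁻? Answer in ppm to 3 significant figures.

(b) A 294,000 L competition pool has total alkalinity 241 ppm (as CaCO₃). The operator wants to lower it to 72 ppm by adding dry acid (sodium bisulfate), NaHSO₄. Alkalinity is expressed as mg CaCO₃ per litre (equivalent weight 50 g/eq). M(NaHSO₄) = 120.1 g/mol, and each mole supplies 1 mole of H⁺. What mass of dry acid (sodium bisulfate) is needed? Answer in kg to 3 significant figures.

(a) 2.55 ppm; (b) 119 kg

(a) [OCl⁻]/[HOCl] = 10^(pH − pKa) = 10^(7.29 − 7.55) = 10^-0.26 = 0.5495.
(a) Fraction as HOCl = 1 / (1 + 0.5495) = 0.6454.
(a) OCl⁻ = (1 − 0.6454) × 7.18 ppm = 2.546 ppm.

(b) Alkalinity to neutralize: (241 − 72) = 169 mg/L as CaCO₃ × 294,000 L = 49,690 g as CaCO₃.
(b) Equivalents of H⁺ required: 49,690 ÷ 50 g/eq = 993.7 eq = 993.7 mol NaHSO₄.
(b) Mass of NaHSO₄: 993.7 × 120.1 = 119,300 g.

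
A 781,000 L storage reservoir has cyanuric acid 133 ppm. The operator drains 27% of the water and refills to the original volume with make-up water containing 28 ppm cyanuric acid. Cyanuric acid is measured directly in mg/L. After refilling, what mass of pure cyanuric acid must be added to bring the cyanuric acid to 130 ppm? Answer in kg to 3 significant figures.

After draining 27% and refilling: 133 × 0.73 + 28 × 0.27 = 104.65 ppm.
Deficit to target: 130 − 104.65 = 25.35 mg/L.
Mass: 25.35 mg/L × 781,000 L = 19,800 g cyanuric acid.

19.8 kg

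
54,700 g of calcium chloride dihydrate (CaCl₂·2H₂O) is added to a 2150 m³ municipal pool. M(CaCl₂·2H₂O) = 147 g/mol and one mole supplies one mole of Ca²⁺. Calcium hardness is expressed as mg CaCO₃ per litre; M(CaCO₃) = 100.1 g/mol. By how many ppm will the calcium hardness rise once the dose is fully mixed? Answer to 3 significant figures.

17.3 ppm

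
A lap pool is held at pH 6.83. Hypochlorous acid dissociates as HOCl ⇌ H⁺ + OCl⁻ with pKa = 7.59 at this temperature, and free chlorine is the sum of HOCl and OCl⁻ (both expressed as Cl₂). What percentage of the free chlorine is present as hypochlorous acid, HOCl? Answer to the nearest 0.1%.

85.2%

[OCl⁻]/[HOCl] = 10^(pH − pKa) = 10^(6.83 − 7.59) = 10^-0.76 = 0.1738.
Fraction as HOCl = 1 / (1 + 0.1738) = 0.8519.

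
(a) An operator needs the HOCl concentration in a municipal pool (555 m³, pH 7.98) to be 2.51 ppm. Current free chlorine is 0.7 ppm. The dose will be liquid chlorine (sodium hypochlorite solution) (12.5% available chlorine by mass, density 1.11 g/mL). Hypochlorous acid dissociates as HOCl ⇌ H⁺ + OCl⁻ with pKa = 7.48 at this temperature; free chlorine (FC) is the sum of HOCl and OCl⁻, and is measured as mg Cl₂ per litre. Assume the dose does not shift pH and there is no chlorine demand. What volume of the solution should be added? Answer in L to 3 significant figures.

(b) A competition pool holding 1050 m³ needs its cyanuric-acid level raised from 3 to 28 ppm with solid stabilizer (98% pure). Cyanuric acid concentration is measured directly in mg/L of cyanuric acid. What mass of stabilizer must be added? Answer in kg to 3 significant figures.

(a) Volume: 555 m³ = 555,000 L.
(a) [OCl⁻]/[HOCl] = 10^(pH − pKa) = 10^(7.98 − 7.48) = 3.162; fraction as HOCl = 1/(1 + 3.162) = 0.2403.
(a) Free chlorine required for 2.51 ppm HOCl: 2.51 / 0.2403 = 10.45 ppm.
(a) FC to add: 10.45 − 0.7 = 9.747 mg/L as Cl₂.
(a) Cl₂ equivalent: 9.747 mg/L × 555,000 L = 5410 g.
(a) Product at 12.5% available Cl: 5410 / 0.125 = 43,280 g.
(a) Volume: 43,280 g ÷ 1.11 g/mL = 38,990 mL.

(b) Volume: 1050 m³ = 1,050,000 L.
(b) CYA to add: (28 − 3) = 25 mg/L × 1,050,000 L = 26,250 g cyanuric acid.
(b) At 98% purity: 26,250 / 0.98 = 26,790 g product.

(a) 39.0 L; (b) 26.8 kg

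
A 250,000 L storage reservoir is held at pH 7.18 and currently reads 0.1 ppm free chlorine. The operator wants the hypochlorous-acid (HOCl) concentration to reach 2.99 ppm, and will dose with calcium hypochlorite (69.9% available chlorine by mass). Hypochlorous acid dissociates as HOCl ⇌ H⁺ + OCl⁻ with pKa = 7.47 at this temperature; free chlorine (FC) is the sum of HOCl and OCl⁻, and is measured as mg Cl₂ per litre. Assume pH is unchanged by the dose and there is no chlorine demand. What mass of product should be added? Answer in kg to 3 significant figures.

1.58 kg

[OCl⁻]/[HOCl] = 10^(pH − pKa) = 10^(7.18 − 7.47) = 0.5129; fraction as HOCl = 1/(1 + 0.5129) = 0.661.
Free chlorine required for 2.99 ppm HOCl: 2.99 / 0.661 = 4.523 ppm.
FC to add: 4.523 − 0.1 = 4.423 mg/L as Cl₂.
Cl₂ equivalent: 4.423 mg/L × 250,000 L = 1106 g.
Product at 69.9% available Cl: 1106 / 0.699 = 1582 g.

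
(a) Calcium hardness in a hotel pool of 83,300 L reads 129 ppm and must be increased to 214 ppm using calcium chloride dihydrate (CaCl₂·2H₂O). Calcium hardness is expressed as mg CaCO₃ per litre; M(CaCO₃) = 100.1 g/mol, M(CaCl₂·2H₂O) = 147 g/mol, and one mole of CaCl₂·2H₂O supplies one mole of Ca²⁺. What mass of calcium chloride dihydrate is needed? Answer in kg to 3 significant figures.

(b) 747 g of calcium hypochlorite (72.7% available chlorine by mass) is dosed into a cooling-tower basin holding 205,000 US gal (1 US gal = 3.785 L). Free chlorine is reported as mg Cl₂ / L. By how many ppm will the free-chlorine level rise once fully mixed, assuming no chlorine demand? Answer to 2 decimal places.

(a) 10.4 kg; (b) 0.70 ppm

(a) Hardness to add: (214 − 129) = 85 mg/L as CaCO₃ × 83,300 L = 7080 g as CaCO₃.
(a) Moles of Ca²⁺ (1 mol Ca²⁺ ≡ 1 mol CaCO₃): 7080 / 100.1 g/mol = 70.73 mol.
(a) Mass of CaCl₂·2H₂O: 70.73 × 147 = 10,400 g.

(b) Volume: 205,000 US gal × 3.785 L/gal = 775,925 L.
(b) Available chlorine delivered: 747 g × 0.727 = 543.1 g as Cl₂.
(b) Concentration rise: 543.1 g / 775,925 L = 0.6999 mg/L = 0.70 ppm.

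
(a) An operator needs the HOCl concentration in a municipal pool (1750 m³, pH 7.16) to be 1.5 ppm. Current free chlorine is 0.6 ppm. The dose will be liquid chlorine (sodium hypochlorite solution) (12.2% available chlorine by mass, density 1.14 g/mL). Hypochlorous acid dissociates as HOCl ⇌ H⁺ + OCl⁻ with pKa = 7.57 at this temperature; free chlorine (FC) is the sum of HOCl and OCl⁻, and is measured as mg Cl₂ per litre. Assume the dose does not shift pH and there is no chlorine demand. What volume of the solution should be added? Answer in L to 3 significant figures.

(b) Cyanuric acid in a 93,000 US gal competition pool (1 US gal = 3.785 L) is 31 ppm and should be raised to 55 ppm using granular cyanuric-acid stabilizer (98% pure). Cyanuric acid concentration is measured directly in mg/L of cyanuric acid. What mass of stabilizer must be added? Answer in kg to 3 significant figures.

(a) 18.7 L; (b) 8.62 kg

(a) Volume: 1750 m³ = 1,750,000 L.
(a) [OCl⁻]/[HOCl] = 10^(pH − pKa) = 10^(7.16 − 7.57) = 0.389; fraction as HOCl = 1/(1 + 0.389) = 0.7199.
(a) Free chlorine required for 1.5 ppm HOCl: 1.5 / 0.7199 = 2.084 ppm.
(a) FC to add: 2.084 − 0.6 = 1.484 mg/L as Cl₂.
(a) Cl₂ equivalent: 1.484 mg/L × 1,750,000 L = 2596 g.
(a) Product at 12.2% available Cl: 2596 / 0.122 = 21,280 g.
(a) Volume: 21,280 g ÷ 1.14 g/mL = 18,670 mL.

(b) Volume: 93,000 US gal × 3.785 L/gal = 352,005 L.
(b) CYA to add: (55 − 31) = 24 mg/L × 352,005 L = 8448 g cyanuric acid.
(b) At 98% purity: 8448 / 0.98 = 8621 g product.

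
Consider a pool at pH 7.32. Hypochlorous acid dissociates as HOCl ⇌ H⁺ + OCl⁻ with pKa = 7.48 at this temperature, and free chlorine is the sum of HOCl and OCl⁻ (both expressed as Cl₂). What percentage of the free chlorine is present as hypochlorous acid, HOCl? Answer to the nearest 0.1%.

59.1%

[OCl⁻]/[HOCl] = 10^(pH − pKa) = 10^(7.32 − 7.48) = 10^-0.16 = 0.6918.
Fraction as HOCl = 1 / (1 + 0.6918) = 0.5911.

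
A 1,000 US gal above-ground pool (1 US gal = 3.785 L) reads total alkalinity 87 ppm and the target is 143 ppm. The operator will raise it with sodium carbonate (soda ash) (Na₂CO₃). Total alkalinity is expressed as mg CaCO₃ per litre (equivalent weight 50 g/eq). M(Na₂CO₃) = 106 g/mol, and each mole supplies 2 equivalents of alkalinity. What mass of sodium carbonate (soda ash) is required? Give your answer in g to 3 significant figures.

225 g

Volume: 1,000 US gal × 3.785 L/gal = 3,785 L.
Alkalinity to add: (143 − 87) = 56 mg/L as CaCO₃ × 3,785 L = 212 g as CaCO₃.
Equivalents: 212 g ÷ 50 g/eq = 4.239 eq.
Each mole of Na₂CO₃ supplies 2 eq, so 4.239 / 2 = 2.12 mol.
Mass: 2.12 mol × 106 g/mol = 224.7 g.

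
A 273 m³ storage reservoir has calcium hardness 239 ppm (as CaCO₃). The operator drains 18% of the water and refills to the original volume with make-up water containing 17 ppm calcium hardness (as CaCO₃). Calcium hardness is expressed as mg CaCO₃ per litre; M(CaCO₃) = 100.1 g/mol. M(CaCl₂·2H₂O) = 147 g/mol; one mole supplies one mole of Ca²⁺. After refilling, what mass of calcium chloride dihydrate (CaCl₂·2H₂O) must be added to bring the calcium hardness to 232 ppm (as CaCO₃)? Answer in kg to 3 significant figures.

13.2 kg

Volume: 273 m³ = 273,000 L.
After draining 18% and refilling: 239 × 0.82 + 17 × 0.18 = 199.04 ppm.
Deficit to target: 232 − 199.04 = 32.96 mg/L.
As CaCO₃: 32.96 mg/L × 273,000 L = 8998 g; ÷ 100.1 = 89.89 mol Ca²⁺.
Mass: 89.89 × 147 = 13,210 g.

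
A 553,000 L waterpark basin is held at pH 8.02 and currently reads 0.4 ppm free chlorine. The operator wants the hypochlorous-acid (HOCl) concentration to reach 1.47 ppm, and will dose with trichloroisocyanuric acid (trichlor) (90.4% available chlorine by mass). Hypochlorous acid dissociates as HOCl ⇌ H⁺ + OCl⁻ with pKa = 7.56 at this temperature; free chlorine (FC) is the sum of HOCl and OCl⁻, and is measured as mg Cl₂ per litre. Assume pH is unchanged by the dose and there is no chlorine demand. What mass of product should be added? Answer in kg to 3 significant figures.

[OCl⁻]/[HOCl] = 10^(pH − pKa) = 10^(8.02 − 7.56) = 2.884; fraction as HOCl = 1/(1 + 2.884) = 0.2575.
Free chlorine required for 1.47 ppm HOCl: 1.47 / 0.2575 = 5.71 ppm.
FC to add: 5.71 − 0.4 = 5.31 mg/L as Cl₂.
Cl₂ equivalent: 5.31 mg/L × 553,000 L = 2936 g.
Product at 90.4% available Cl: 2936 / 0.904 = 3248 g.

3.25 kg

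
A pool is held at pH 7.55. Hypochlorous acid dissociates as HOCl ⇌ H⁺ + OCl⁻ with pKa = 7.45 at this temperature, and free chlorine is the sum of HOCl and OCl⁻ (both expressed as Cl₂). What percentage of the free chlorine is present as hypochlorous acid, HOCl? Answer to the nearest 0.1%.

44.3%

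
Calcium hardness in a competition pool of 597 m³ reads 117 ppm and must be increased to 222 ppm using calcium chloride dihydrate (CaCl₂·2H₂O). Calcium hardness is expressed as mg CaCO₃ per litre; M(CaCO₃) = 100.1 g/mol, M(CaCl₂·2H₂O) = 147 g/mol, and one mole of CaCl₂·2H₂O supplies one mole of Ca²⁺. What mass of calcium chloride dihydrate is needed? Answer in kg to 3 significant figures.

92.1 kg

Volume: 597 m³ = 597,000 L.
Hardness to add: (222 − 117) = 105 mg/L as CaCO₃ × 597,000 L = 62,680 g as CaCO₃.
Moles of Ca²⁺ (1 mol Ca²⁺ ≡ 1 mol CaCO₃): 62,680 / 100.1 g/mol = 626.2 mol.
Mass of CaCl₂·2H₂O: 626.2 × 147 = 92,050 g.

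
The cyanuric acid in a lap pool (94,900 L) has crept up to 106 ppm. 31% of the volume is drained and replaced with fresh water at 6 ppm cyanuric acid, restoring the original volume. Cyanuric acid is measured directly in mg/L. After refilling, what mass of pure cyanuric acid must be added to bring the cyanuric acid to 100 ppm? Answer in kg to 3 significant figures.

2.37 kg

After draining 31% and refilling: 106 × 0.69 + 6 × 0.31 = 75 ppm.
Deficit to target: 100 − 75 = 25 mg/L.
Mass: 25 mg/L × 94,900 L = 2372 g cyanuric acid.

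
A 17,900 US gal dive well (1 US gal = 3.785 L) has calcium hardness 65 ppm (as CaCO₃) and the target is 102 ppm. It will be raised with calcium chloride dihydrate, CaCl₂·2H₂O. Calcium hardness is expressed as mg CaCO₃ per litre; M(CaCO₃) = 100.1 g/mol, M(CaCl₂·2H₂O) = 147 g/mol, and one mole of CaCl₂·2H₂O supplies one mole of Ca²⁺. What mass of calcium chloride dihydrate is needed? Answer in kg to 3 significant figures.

Volume: 17,900 US gal × 3.785 L/gal = 67,752 L.
Hardness to add: (102 − 65) = 37 mg/L as CaCO₃ × 67,752 L = 2507 g as CaCO₃.
Moles of Ca²⁺ (1 mol Ca²⁺ ≡ 1 mol CaCO₃): 2507 / 100.1 g/mol = 25.04 mol.
Mass of CaCl₂·2H₂O: 25.04 × 147 = 3681 g.

3.68 kg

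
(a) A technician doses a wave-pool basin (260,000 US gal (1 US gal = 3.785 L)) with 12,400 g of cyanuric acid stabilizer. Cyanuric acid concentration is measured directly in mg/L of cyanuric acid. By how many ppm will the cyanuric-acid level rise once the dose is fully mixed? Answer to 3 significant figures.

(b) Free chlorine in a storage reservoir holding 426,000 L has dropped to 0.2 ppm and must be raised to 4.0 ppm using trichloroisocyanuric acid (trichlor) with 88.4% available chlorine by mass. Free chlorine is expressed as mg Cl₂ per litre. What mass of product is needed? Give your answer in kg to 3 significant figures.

(a) Volume: 260,000 US gal × 3.785 L/gal = 984,100 L.
(a) Rise: 12,400 g / 984,100 L × 1000 = 12.6 mg/L.

(b) Chlorine deficit: 4.0 − 0.2 = 3.8 ppm = 3.8 mg/L as Cl₂.
(b) Cl₂ equivalent needed: 3.8 mg/L × 426,000 L = 1,619,000 mg = 1619 g.
(b) Product at 88.4% available chlorine: 1619 / 0.884 = 1831 g.

(a) 12.6 ppm; (b) 1.83 kg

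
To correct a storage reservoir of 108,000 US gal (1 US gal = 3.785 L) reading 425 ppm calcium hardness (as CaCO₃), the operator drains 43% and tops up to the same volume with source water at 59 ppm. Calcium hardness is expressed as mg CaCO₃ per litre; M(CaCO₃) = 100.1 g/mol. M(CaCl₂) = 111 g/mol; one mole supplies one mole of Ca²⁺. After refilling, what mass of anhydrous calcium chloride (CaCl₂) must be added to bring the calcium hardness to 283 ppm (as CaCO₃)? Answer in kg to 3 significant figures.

6.97 kg

Volume: 108,000 US gal × 3.785 L/gal = 408,780 L.
After draining 43% and refilling: 425 × 0.57 + 59 × 0.43 = 267.62 ppm.
Deficit to target: 283 − 267.62 = 15.38 mg/L.
As CaCO₃: 15.38 mg/L × 408,780 L = 6287 g; ÷ 100.1 = 62.81 mol Ca²⁺.
Mass: 62.81 × 111 = 6972 g.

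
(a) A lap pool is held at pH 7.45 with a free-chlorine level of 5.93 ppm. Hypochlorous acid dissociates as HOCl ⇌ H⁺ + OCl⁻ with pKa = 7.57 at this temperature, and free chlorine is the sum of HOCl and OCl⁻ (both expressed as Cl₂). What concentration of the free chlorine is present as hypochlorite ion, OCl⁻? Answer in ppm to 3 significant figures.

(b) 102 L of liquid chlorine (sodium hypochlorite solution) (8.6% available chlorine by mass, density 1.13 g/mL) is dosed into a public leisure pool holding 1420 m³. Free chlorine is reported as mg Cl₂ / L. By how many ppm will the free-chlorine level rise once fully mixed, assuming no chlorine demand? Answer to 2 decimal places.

(a) 2.56 ppm; (b) 6.98 ppm

(a) [OCl⁻]/[HOCl] = 10^(pH − pKa) = 10^(7.45 − 7.57) = 10^-0.12 = 0.7586.
(a) Fraction as HOCl = 1 / (1 + 0.7586) = 0.5686.
(a) OCl⁻ = (1 − 0.5686) × 5.93 ppm = 2.558 ppm.

(b) Volume: 1420 m³ = 1,420,000 L.
(b) Mass of solution: 102 L × 1000 mL/L × 1.13 g/mL = 115,300 g.
(b) Available chlorine delivered: 115,300 g × 0.086 = 9912 g as Cl₂.
(b) Concentration rise: 9912 g / 1,420,000 L = 6.981 mg/L = 6.98 ppm.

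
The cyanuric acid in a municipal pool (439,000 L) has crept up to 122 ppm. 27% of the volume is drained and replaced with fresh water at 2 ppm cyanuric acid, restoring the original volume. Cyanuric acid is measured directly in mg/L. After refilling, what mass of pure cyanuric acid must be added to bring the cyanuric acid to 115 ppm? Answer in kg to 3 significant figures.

After draining 27% and refilling: 122 × 0.73 + 2 × 0.27 = 89.6 ppm.
Deficit to target: 115 − 89.6 = 25.4 mg/L.
Mass: 25.4 mg/L × 439,000 L = 11,150 g cyanuric acid.

11.2 kg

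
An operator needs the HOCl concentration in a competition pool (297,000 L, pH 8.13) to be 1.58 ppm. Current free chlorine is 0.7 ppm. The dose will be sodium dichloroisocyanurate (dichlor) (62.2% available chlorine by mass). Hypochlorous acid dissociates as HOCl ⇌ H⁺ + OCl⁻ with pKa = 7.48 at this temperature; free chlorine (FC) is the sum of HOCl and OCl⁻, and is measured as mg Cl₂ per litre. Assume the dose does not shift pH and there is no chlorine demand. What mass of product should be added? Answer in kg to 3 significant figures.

3.79 kg

[OCl⁻]/[HOCl] = 10^(pH − pKa) = 10^(8.13 − 7.48) = 4.467; fraction as HOCl = 1/(1 + 4.467) = 0.1829.
Free chlorine required for 1.58 ppm HOCl: 1.58 / 0.1829 = 8.638 ppm.
FC to add: 8.638 − 0.7 = 7.938 mg/L as Cl₂.
Cl₂ equivalent: 7.938 mg/L × 297,000 L = 2357 g.
Product at 62.2% available Cl: 2357 / 0.622 = 3790 g.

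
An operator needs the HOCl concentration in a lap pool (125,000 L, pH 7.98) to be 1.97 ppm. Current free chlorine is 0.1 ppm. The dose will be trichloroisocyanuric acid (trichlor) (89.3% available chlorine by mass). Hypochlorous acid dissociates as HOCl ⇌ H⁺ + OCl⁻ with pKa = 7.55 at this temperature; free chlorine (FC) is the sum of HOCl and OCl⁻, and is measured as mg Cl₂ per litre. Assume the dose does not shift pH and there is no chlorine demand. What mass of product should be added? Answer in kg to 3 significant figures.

1.00 kg

[OCl⁻]/[HOCl] = 10^(pH − pKa) = 10^(7.98 − 7.55) = 2.692; fraction as HOCl = 1/(1 + 2.692) = 0.2709.
Free chlorine required for 1.97 ppm HOCl: 1.97 / 0.2709 = 7.272 ppm.
FC to add: 7.272 − 0.1 = 7.172 mg/L as Cl₂.
Cl₂ equivalent: 7.172 mg/L × 125,000 L = 896.5 g.
Product at 89.3% available Cl: 896.5 / 0.893 = 1004 g.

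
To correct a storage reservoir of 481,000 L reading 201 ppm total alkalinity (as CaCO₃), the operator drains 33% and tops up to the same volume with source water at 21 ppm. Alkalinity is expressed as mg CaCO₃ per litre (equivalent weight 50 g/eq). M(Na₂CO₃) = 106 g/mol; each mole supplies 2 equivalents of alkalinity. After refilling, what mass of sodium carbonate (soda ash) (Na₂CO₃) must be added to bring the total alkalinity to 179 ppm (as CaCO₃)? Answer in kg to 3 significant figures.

After draining 33% and refilling: 201 × 0.67 + 21 × 0.33 = 141.6 ppm.
Deficit to target: 179 − 141.6 = 37.4 mg/L.
As CaCO₃: 37.4 mg/L × 481,000 L = 17,990 g; ÷ 50 g/eq ÷ 2 = 179.9 mol Na₂CO₃.
Mass: 179.9 × 106 = 19,070 g.

19.1 kg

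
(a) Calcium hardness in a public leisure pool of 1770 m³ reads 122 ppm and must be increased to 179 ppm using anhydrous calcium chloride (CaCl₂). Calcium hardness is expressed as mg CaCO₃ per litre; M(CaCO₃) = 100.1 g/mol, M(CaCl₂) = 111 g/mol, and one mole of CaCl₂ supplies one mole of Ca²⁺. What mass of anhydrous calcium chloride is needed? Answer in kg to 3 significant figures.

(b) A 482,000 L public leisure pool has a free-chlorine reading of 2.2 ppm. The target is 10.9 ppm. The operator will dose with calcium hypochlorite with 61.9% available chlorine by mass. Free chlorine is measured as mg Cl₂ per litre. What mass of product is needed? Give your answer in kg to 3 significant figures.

(a) 112 kg; (b) 6.77 kg

(a) Volume: 1770 m³ = 1,770,000 L.
(a) Hardness to add: (179 − 122) = 57 mg/L as CaCO₃ × 1,770,000 L = 100,900 g as CaCO₃.
(a) Moles of Ca²⁺ (1 mol Ca²⁺ ≡ 1 mol CaCO₃): 100,900 / 100.1 g/mol = 1008 mol.
(a) Mass of CaCl₂: 1008 × 111 = 111,900 g.

(b) Chlorine deficit: 10.9 − 2.2 = 8.7 ppm = 8.7 mg/L as Cl₂.
(b) Cl₂ equivalent needed: 8.7 mg/L × 482,000 L = 4,193,000 mg = 4193 g.
(b) Product at 61.9% available chlorine: 4193 / 0.619 = 6774 g.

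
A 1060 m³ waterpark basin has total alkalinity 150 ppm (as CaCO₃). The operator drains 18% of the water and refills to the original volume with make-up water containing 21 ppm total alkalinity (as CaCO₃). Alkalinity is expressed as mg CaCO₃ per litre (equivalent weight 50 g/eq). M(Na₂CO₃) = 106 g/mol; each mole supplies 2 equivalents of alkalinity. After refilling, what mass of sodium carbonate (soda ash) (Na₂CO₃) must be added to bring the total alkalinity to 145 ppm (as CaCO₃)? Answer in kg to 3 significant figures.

20.5 kg

Volume: 1060 m³ = 1,060,000 L.
After draining 18% and refilling: 150 × 0.82 + 21 × 0.18 = 126.78 ppm.
Deficit to target: 145 − 126.78 = 18.22 mg/L.
As CaCO₃: 18.22 mg/L × 1,060,000 L = 19,310 g; ÷ 50 g/eq ÷ 2 = 193.1 mol Na₂CO₃.
Mass: 193.1 × 106 = 20,470 g.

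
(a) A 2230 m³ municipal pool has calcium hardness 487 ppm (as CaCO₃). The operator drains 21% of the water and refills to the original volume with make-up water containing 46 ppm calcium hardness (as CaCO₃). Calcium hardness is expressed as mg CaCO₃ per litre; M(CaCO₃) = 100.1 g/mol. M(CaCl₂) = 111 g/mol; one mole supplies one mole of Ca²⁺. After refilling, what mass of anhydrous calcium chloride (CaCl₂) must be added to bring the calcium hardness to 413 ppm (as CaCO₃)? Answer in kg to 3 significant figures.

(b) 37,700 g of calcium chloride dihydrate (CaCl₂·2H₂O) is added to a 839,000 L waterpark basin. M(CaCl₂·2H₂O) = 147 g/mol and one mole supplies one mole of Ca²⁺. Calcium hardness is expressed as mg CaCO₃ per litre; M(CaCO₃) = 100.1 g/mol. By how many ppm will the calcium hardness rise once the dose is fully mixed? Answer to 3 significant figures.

(a) Volume: 2230 m³ = 2,230,000 L.
(a) After draining 21% and refilling: 487 × 0.79 + 46 × 0.21 = 394.39 ppm.
(a) Deficit to target: 413 − 394.39 = 18.61 mg/L.
(a) As CaCO₃: 18.61 mg/L × 2,230,000 L = 41,500 g; ÷ 100.1 = 414.6 mol Ca²⁺.
(a) Mass: 414.6 × 111 = 46,020 g.

(b) Moles of Ca²⁺: 37,700 g ÷ 147 g/mol = 256.5 mol.
(b) As CaCO₃: 256.5 mol × 100.1 g/mol = 25,670 g.
(b) Rise: 25,670 g / 839,000 L × 1000 = 30.6 mg/L.

(a) 46.0 kg; (b) 30.6 ppm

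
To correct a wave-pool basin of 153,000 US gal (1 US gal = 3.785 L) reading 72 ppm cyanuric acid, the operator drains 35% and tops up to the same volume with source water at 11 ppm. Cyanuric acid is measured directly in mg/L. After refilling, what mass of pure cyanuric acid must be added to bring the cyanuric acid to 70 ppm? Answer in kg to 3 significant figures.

11.2 kg

Volume: 153,000 US gal × 3.785 L/gal = 579,105 L.
After draining 35% and refilling: 72 × 0.65 + 11 × 0.35 = 50.65 ppm.
Deficit to target: 70 − 50.65 = 19.35 mg/L.
Mass: 19.35 mg/L × 579,105 L = 11,210 g cyanuric acid.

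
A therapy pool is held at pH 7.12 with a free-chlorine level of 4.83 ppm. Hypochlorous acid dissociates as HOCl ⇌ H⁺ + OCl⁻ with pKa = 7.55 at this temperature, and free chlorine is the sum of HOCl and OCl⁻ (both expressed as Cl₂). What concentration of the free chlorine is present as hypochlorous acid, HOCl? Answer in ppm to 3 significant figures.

[OCl⁻]/[HOCl] = 10^(pH − pKa) = 10^(7.12 − 7.55) = 10^-0.43 = 0.3715.
Fraction as HOCl = 1 / (1 + 0.3715) = 0.7291.
HOCl = 0.7291 × 4.83 ppm = 3.522 ppm.

3.52 ppm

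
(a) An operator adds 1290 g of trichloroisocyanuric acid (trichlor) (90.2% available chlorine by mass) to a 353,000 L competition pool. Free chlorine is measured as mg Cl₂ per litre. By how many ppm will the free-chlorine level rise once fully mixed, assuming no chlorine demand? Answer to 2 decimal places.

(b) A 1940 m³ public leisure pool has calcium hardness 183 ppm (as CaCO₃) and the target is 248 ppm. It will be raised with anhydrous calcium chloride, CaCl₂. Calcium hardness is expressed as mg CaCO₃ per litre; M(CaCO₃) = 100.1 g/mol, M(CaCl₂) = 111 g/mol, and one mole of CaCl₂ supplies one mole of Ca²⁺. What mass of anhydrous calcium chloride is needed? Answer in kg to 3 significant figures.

(a) 3.30 ppm; (b) 140 kg

(a) Available chlorine delivered: 1290 g × 0.902 = 1164 g as Cl₂.
(a) Concentration rise: 1164 g / 353,000 L = 3.296 mg/L = 3.30 ppm.

(b) Volume: 1940 m³ = 1,940,000 L.
(b) Hardness to add: (248 − 183) = 65 mg/L as CaCO₃ × 1,940,000 L = 126,100 g as CaCO₃.
(b) Moles of Ca²⁺ (1 mol Ca²⁺ ≡ 1 mol CaCO₃): 126,100 / 100.1 g/mol = 1260 mol.
(b) Mass of CaCl₂: 1260 × 111 = 139,800 g.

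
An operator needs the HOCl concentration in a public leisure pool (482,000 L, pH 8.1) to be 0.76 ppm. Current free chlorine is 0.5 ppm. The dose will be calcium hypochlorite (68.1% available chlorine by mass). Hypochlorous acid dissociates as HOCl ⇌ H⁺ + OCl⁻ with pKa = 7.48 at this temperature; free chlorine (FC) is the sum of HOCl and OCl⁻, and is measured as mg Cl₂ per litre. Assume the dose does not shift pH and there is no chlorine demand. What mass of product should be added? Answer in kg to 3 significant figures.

[OCl⁻]/[HOCl] = 10^(pH − pKa) = 10^(8.1 − 7.48) = 4.169; fraction as HOCl = 1/(1 + 4.169) = 0.1935.
Free chlorine required for 0.76 ppm HOCl: 0.76 / 0.1935 = 3.928 ppm.
FC to add: 3.928 − 0.5 = 3.428 mg/L as Cl₂.
Cl₂ equivalent: 3.428 mg/L × 482,000 L = 1652 g.
Product at 68.1% available Cl: 1652 / 0.681 = 2426 g.

2.43 kg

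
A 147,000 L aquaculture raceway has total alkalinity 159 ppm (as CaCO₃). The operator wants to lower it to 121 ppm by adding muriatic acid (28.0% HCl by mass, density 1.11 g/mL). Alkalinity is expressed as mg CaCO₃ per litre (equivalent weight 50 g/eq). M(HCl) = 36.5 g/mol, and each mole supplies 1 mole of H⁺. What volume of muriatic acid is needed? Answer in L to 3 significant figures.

13.1 L

Alkalinity to neutralize: (159 − 121) = 38 mg/L as CaCO₃ × 147,000 L = 5586 g as CaCO₃.
Equivalents of H⁺ required: 5586 ÷ 50 g/eq = 111.7 eq = 111.7 mol HCl.
Mass of HCl: 111.7 × 36.5 = 4078 g.
Mass of 28.0% solution: 4078 / 0.28 = 14,560 g.
Volume: 14,560 g ÷ 1.11 g/mL = 13,120 mL.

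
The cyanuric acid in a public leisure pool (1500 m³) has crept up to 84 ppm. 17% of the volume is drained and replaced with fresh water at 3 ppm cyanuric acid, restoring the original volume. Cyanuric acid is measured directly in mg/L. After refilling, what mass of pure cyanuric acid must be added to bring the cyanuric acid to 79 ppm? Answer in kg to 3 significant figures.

13.2 kg

Volume: 1500 m³ = 1,500,000 L.
After draining 17% and refilling: 84 × 0.83 + 3 × 0.17 = 70.23 ppm.
Deficit to target: 79 − 70.23 = 8.77 mg/L.
Mass: 8.77 mg/L × 1,500,000 L = 13,150 g cyanuric acid.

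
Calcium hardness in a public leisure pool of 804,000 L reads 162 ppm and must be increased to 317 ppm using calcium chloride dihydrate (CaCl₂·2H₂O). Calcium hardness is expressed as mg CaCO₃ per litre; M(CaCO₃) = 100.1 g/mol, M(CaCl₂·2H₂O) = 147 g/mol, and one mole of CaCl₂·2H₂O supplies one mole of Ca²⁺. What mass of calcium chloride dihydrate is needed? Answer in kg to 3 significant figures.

183 kg

Hardness to add: (317 − 162) = 155 mg/L as CaCO₃ × 804,000 L = 124,600 g as CaCO₃.
Moles of Ca²⁺ (1 mol Ca²⁺ ≡ 1 mol CaCO₃): 124,600 / 100.1 g/mol = 1245 mol.
Mass of CaCl₂·2H₂O: 1245 × 147 = 183,000 g.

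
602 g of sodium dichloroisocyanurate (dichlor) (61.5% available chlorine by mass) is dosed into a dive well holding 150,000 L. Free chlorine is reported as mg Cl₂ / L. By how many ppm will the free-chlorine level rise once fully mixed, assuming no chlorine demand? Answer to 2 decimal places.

Available chlorine delivered: 602 g × 0.615 = 370.2 g as Cl₂.
Concentration rise: 370.2 g / 150,000 L = 2.468 mg/L = 2.47 ppm.

2.47 ppm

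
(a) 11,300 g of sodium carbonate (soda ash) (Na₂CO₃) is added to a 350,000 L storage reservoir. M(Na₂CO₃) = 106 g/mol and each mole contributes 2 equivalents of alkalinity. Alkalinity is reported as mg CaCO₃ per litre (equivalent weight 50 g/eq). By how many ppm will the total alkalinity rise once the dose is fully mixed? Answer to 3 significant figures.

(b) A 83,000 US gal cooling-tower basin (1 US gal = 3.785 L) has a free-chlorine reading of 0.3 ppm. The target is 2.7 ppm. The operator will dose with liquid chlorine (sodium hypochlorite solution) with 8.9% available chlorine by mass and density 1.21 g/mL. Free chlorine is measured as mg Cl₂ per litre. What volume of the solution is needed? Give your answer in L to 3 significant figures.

(a) Moles of Na₂CO₃: 11,300 g ÷ 106 g/mol = 106.6 mol → 213.2 eq of alkalinity.
(a) As CaCO₃: 213.2 eq × 50 g/eq = 10,660 g.
(a) Rise: 10,660 g / 350,000 L × 1000 = 30.46 mg/L.

(b) Volume: 83,000 US gal × 3.785 L/gal = 314,155 L.
(b) Chlorine deficit: 2.7 − 0.3 = 2.4 ppm = 2.4 mg/L as Cl₂.
(b) Cl₂ equivalent needed: 2.4 mg/L × 314,155 L = 754,000 mg = 754 g.
(b) Product at 8.9% available chlorine: 754 / 0.089 = 8472 g.
(b) Volume at density 1.21 g/mL: 8472 g ÷ 1.21 g/mL = 7001 mL.

(a) 30.5 ppm; (b) 7.00 L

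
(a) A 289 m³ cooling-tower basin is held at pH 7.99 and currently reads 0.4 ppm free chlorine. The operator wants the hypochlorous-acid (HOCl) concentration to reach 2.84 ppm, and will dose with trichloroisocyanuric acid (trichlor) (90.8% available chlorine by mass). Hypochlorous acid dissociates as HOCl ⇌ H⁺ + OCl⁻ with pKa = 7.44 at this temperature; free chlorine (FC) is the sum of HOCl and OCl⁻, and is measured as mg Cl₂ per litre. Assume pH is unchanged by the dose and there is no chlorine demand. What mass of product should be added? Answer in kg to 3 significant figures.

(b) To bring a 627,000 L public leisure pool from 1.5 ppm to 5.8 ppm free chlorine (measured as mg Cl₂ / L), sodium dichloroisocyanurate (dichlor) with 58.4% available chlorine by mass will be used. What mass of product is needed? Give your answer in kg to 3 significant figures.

(a) 3.98 kg; (b) 4.62 kg

(a) Volume: 289 m³ = 289,000 L.
(a) [OCl⁻]/[HOCl] = 10^(pH − pKa) = 10^(7.99 − 7.44) = 3.548; fraction as HOCl = 1/(1 + 3.548) = 0.2199.
(a) Free chlorine required for 2.84 ppm HOCl: 2.84 / 0.2199 = 12.92 ppm.
(a) FC to add: 12.92 − 0.4 = 12.52 mg/L as Cl₂.
(a) Cl₂ equivalent: 12.52 mg/L × 289,000 L = 3617 g.
(a) Product at 90.8% available Cl: 3617 / 0.908 = 3984 g.

(b) Chlorine deficit: 5.8 − 1.5 = 4.3 ppm = 4.3 mg/L as Cl₂.
(b) Cl₂ equivalent needed: 4.3 mg/L × 627,000 L = 2,696,000 mg = 2696 g.
(b) Product at 58.4% available chlorine: 2696 / 0.584 = 4617 g.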